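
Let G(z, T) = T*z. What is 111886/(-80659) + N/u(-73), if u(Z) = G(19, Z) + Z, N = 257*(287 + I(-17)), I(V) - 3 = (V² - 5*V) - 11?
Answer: -13699627599/117762140 ≈ -116.33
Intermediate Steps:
I(V) = -8 + V² - 5*V (I(V) = 3 + ((V² - 5*V) - 11) = 3 + (-11 + V² - 5*V) = -8 + V² - 5*V)
N = 167821 (N = 257*(287 + (-8 + (-17)² - 5*(-17))) = 257*(287 + (-8 + 289 + 85)) = 257*(287 + 366) = 257*653 = 167821)
u(Z) = 20*Z (u(Z) = Z*19 + Z = 19*Z + Z = 20*Z)
111886/(-80659) + N/u(-73) = 111886/(-80659) + 167821/((20*(-73))) = 111886*(-1/80659) + 167821/(-1460) = -111886/80659 + 167821*(-1/1460) = -111886/80659 - 167821/1460 = -13699627599/117762140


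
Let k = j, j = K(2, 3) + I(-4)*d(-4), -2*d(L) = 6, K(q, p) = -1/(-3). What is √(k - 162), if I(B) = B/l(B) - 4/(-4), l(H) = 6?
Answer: 2*I*√366/3 ≈ 12.754*I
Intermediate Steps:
K(q, p) = ⅓ (K(q, p) = -1*(-⅓) = ⅓)
d(L) = -3 (d(L) = -½*6 = -3)
I(B) = 1 + B/6 (I(B) = B/6 - 4/(-4) = B*(⅙) - 4*(-¼) = B/6 + 1 = 1 + B/6)
j = -⅔ (j = ⅓ + (1 + (⅙)*(-4))*(-3) = ⅓ + (1 - ⅔)*(-3) = ⅓ + (⅓)*(-3) = ⅓ - 1 = -⅔ ≈ -0.66667)
k = -⅔ ≈ -0.66667
√(k - 162) = √(-⅔ - 162) = √(-488/3) = 2*I*√366/3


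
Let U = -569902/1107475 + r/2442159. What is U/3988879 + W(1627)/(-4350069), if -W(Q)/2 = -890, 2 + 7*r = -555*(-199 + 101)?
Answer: -786351494517684210314/1921130225755929532683675 ≈ -0.00040932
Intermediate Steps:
r = 54388/7 (r = -2/7 + (-555*(-199 + 101))/7 = -2/7 + (-555*(-98))/7 = -2/7 + (⅐)*54390 = -2/7 + 7770 = 54388/7 ≈ 7769.7)
W(Q) = 1780 (W(Q) = -2*(-890) = 1780)
U = -9682305738626/18932410269675 (U = -569902/1107475 + (54388/7)/2442159 = -569902*1/1107475 + (54388/7)*(1/2442159) = -569902/1107475 + 54388/17095113 = -9682305738626/18932410269675 ≈ -0.51141)
U/3988879 + W(1627)/(-4350069) = -9682305738626/18932410269675/3988879 + 1780/(-4350069) = -9682305738626/18932410269675*1/3988879 + 1780*(-1/4350069) = -9682305738626/75519093744090944325 - 1780/4350069 = -786351494517684210314/1921130225755929532683675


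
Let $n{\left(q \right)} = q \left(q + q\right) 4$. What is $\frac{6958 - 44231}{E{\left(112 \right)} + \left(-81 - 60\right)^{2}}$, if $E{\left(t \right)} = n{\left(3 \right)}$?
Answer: $- \frac{37273}{19953} \approx -1.868$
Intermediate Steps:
$n{\left(q \right)} = 8 q^{2}$ ($n{\left(q \right)} = q 2 q 4 = 2 q^{2} \cdot 4 = 8 q^{2}$)
$E{\left(t \right)} = 72$ ($E{\left(t \right)} = 8 \cdot 3^{2} = 8 \cdot 9 = 72$)
$\frac{6958 - 44231}{E{\left(112 \right)} + \left(-81 - 60\right)^{2}} = \frac{6958 - 44231}{72 + \left(-81 - 60\right)^{2}} = - \frac{37273}{72 + \left(-141\right)^{2}} = - \frac{37273}{72 + 19881} = - \frac{37273}{19953}$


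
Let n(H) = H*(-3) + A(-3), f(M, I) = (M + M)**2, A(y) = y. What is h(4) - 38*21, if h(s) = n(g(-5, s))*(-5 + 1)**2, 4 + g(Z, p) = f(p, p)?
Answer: -3726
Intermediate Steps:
f(M, I) = 4*M**2 (f(M, I) = (2*M)**2 = 4*M**2)
g(Z, p) = -4 + 4*p**2
n(H) = -3 - 3*H (n(H) = H*(-3) - 3 = -3*H - 3 = -3 - 3*H)
h(s) = 144 - 192*s**2 (h(s) = (-3 - 3*(-4 + 4*s**2))*(-5 + 1)**2 = (-3 + (12 - 12*s**2))*(-4)**2 = (9 - 12*s**2)*16 = 144 - 192*s**2)
h(4) - 38*21 = (144 - 192*4**2) - 38*21 = (144 - 192*16) - 798 = (144 - 3072) - 798 = -2928 - 798 = -3726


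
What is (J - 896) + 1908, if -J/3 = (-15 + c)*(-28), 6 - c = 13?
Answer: -836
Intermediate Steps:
c = -7 (c = 6 - 1*13 = 6 - 13 = -7)
J = -1848 (J = -3*(-15 - 7)*(-28) = -(-66)*(-28) = -3*616 = -1848)
(J - 896) + 1908 = (-1848 - 896) + 1908 = -2744 + 1908 = -836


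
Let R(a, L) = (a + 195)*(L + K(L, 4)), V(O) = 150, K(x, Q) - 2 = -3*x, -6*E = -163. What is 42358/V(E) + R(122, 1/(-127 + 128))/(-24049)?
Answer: 21179/75 ≈ 282.39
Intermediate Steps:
E = 163/6 (E = -1/6*(-163) = 163/6 ≈ 27.167)
K(x, Q) = 2 - 3*x
R(a, L) = (2 - 2*L)*(195 + a) (R(a, L) = (a + 195)*(L + (2 - 3*L)) = (195 + a)*(2 - 2*L) = (2 - 2*L)*(195 + a))
42358/V(E) + R(122, 1/(-127 + 128))/(-24049) = 42358/150 + (390 - 390/(-127 + 128) + 2*122 - 2*122/(-127 + 128))/(-24049) = 42358*(1/150) + (390 - 390/1 + 244 - 2*122/1)*(-1/24049) = 21179/75 + (390 - 390*1 + 244 - 2*1*122)*(-1/24049) = 21179/75 + (390 - 390 + 244 - 244)*(-1/24049) = 21179/75 + 0*(-1/24049) = 21179/75 + 0 = 21179/75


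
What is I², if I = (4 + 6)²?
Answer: 10000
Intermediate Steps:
I = 100 (I = 10² = 100)
I² = 100² = 10000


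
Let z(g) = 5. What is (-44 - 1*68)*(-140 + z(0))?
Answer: 15120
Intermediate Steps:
(-44 - 1*68)*(-140 + z(0)) = (-44 - 1*68)*(-140 + 5) = (-44 - 68)*(-135) = -112*(-135) = 15120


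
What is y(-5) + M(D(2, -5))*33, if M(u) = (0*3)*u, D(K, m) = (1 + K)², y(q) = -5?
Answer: -5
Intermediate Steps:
M(u) = 0 (M(u) = 0*u = 0)
y(-5) + M(D(2, -5))*33 = -5 + 0*33 = -5 + 0 = -5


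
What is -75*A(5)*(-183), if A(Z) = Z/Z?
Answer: 13725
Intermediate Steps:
A(Z) = 1
-75*A(5)*(-183) = -75*1*(-183) = -75*(-183) = 13725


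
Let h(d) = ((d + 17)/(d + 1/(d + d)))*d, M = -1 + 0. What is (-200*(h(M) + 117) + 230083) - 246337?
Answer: -125362/3 ≈ -41787.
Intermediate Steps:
M = -1
h(d) = d*(17 + d)/(d + 1/(2*d)) (h(d) = ((17 + d)/(d + 1/(2*d)))*d = d*(17 + d)/(d + 1/(2*d)))
(-200*(h(M) + 117) + 230083) - 246337 = (-200*(2*(-1)²*(17 - 1)/(1 + 2*(-1)²) + 117) + 230083) - 246337 = (-200*(2*1*16/(1 + 2*1) + 117) + 230083) - 246337 = (-200*(2*1*16/(1 + 2) + 117) + 230083) - 246337 = (-200*(2*1*16/3 + 117) + 230083) - 246337 = (-200*(2*1*(⅓)*16 + 117) + 230083) - 246337 = (-200*(32/3 + 117) + 230083) - 246337 = (-200*383/3 + 230083) - 246337 = (-76600/3 + 230083) - 246337 = 613649/3 - 246337 = -125362/3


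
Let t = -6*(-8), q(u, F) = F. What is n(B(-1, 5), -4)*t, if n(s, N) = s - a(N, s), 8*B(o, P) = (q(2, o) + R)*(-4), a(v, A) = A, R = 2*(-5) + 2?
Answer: 0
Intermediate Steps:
R = -8 (R = -10 + 2 = -8)
B(o, P) = 4 - o/2 (B(o, P) = ((o - 8)*(-4))/8 = ((-8 + o)*(-4))/8 = (32 - 4*o)/8 = 4 - o/2)
n(s, N) = 0 (n(s, N) = s - s = 0)
t = 48
n(B(-1, 5), -4)*t = 0*48 = 0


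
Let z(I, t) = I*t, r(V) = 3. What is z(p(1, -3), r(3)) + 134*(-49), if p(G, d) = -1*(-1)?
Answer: -6563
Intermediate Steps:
p(G, d) = 1
z(p(1, -3), r(3)) + 134*(-49) = 1*3 + 134*(-49) = 3 - 6566 = -6563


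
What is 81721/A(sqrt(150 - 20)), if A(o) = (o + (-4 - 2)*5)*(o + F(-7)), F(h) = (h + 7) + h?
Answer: -2778514/6237 - 3023677*sqrt(130)/62370 ≈ -998.24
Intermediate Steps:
F(h) = 7 + 2*h (F(h) = (7 + h) + h = 7 + 2*h)
A(o) = (-30 + o)*(-7 + o) (A(o) = (o + (-4 - 2)*5)*(o + (7 + 2*(-7))) = (o - 6*5)*(o + (7 - 14)) = (o - 30)*(o - 7) = (-30 + o)*(-7 + o))
81721/A(sqrt(150 - 20)) = 81721/(210 + (sqrt(150 - 20))**2 - 37*sqrt(150 - 20)) = 81721/(210 + (sqrt(130))**2 - 37*sqrt(130)) = 81721/(210 + 130 - 37*sqrt(130)) = 81721/(340 - 37*sqrt(130))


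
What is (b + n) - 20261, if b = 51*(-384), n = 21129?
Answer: -18716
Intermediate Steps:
b = -19584
(b + n) - 20261 = (-19584 + 21129) - 20261 = 1545 - 20261 = -18716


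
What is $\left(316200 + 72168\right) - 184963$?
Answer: $203405$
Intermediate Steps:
$\left(316200 + 72168\right) - 184963 = 388368 - 184963 = 203405$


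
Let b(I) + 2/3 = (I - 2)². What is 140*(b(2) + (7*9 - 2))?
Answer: 25340/3 ≈ 8446.7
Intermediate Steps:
b(I) = -⅔ + (-2 + I)² (b(I) = -⅔ + (I - 2)² = -⅔ + (-2 + I)²)
140*(b(2) + (7*9 - 2)) = 140*((-⅔ + (-2 + 2)²) + (7*9 - 2)) = 140*((-⅔ + 0²) + (63 - 2)) = 140*((-⅔ + 0) + 61) = 140*(-⅔ + 61) = 140*(181/3) = 25340/3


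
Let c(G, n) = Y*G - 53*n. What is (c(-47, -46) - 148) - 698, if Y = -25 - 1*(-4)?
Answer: 2579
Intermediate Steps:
Y = -21 (Y = -25 + 4 = -21)
c(G, n) = -53*n - 21*G (c(G, n) = -21*G - 53*n = -53*n - 21*G)
(c(-47, -46) - 148) - 698 = ((-53*(-46) - 21*(-47)) - 148) - 698 = ((2438 + 987) - 148) - 698 = (3425 - 148) - 698 = 3277 - 698 = 2579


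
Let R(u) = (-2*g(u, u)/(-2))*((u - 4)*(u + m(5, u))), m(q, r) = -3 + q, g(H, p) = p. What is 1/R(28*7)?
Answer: 1/7451136 ≈ 1.3421e-7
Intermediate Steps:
R(u) = u*(-4 + u)*(2 + u) (R(u) = (-2*u/(-2))*((u - 4)*(u + (-3 + 5))) = (-2*u*(-1)/2)*((-4 + u)*(u + 2)) = (-(-1)*u)*((-4 + u)*(2 + u)) = u*((-4 + u)*(2 + u)) = u*(-4 + u)*(2 + u))
1/R(28*7) = 1/((28*7)*(-8 + (28*7)² - 56*7)) = 1/(196*(-8 + 196² - 2*196)) = 1/(196*(-8 + 38416 - 392)) = 1/(196*38016) = 1/7451136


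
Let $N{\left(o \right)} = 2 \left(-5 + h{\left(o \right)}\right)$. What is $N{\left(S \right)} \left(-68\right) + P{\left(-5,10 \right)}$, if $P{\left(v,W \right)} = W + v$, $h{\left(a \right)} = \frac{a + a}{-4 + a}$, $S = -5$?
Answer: $\frac{4805}{9} \approx 533.89$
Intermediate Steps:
$h{\left(a \right)} = \frac{2 a}{-4 + a}$
$N{\left(o \right)} = -10 + \frac{4 o}{-4 + o}$ ($N{\left(o \right)} = 2 \left(-5 + \frac{2 o}{-4 + o}\right) = -10 + \frac{4 o}{-4 + o}$)
$N{\left(S \right)} \left(-68\right) + P{\left(-5,10 \right)} = \frac{2 \left(20 - -15\right)}{-4 - 5} \left(-68\right) + \left(10 - 5\right) = \frac{2 \left(20 + 15\right)}{-9} \left(-68\right) + 5 = 2 \left(- \frac{1}{9}\right) 35 \left(-68\right) + 5 = \left(- \frac{70}{9}\right) \left(-68\right) + 5 = \frac{4760}{9} + 5 = \frac{4805}{9}$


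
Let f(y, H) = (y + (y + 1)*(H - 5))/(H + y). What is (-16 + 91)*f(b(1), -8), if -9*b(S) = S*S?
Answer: 7875/73 ≈ 107.88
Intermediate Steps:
b(S) = -S²/9 (b(S) = -S*S/9 = -S²/9)
f(y, H) = (y + (1 + y)*(-5 + H))/(H + y)
(-16 + 91)*f(b(1), -8) = (-16 + 91)*((-5 - 8 - (-4)*1²/9 - (-8)*1²/9)/(-8 - ⅑*1²)) = 75*((-5 - 8 - (-4)/9 - (-8)/9)/(-8 - ⅑*1)) = 75*((-5 - 8 - 4*(-⅑) - 8*(-⅑))/(-8 - ⅑)) = 75*((-5 - 8 + 4/9 + 8/9)/(-73/9)) = 75*(-9/73*(-35/3)) = 75*(105/73) = 7875/73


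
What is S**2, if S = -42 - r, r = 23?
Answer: 4225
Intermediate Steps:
S = -65 (S = -42 - 1*23 = -42 - 23 = -65)
S**2 = (-65)**2 = 4225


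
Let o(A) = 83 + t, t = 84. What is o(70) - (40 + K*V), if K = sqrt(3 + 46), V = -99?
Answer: 820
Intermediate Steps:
K = 7 (K = sqrt(49) = 7)
o(A) = 167 (o(A) = 83 + 84 = 167)
o(70) - (40 + K*V) = 167 - (40 + 7*(-99)) = 167 - (40 - 693) = 167 - 1*(-653) = 167 + 653 = 820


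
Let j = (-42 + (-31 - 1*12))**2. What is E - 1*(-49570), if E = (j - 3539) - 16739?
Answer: 36517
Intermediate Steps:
j = 7225 (j = (-42 + (-31 - 12))**2 = (-42 - 43)**2 = (-85)**2 = 7225)
E = -13053 (E = (7225 - 3539) - 16739 = 3686 - 16739 = -13053)
E - 1*(-49570) = -13053 - 1*(-49570) = -13053 + 49570 = 36517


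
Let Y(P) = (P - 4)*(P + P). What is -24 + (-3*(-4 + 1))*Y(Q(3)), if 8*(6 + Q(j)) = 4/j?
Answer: 2017/2 ≈ 1008.5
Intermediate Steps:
Q(j) = -6 + 1/(2*j) (Q(j) = -6 + (4/j)/8 = -6 + 1/(2*j))
Y(P) = 2*P*(-4 + P) (Y(P) = (-4 + P)*(2*P) = 2*P*(-4 + P))
-24 + (-3*(-4 + 1))*Y(Q(3)) = -24 + (-3*(-4 + 1))*(2*(-6 + (½)/3)*(-4 + (-6 + (½)/3))) = -24 + (-3*(-3))*(2*(-6 + (½)*(⅓))*(-4 + (-6 + (½)*(⅓)))) = -24 + 9*(2*(-6 + ⅙)*(-4 + (-6 + ⅙))) = -24 + 9*(2*(-35/6)*(-4 - 35/6)) = -24 + 9*(2*(-35/6)*(-59/6)) = -24 + 9*(2065/18) = -24 + 2065/2 = 2017/2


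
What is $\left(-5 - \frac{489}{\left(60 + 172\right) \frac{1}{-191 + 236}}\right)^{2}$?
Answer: $\frac{536617225}{53824} \approx 9969.8$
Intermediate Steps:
$\left(-5 - \frac{489}{\left(60 + 172\right) \frac{1}{-191 + 236}}\right)^{2} = \left(-5 - \frac{489}{232 \cdot \frac{1}{45}}\right)^{2} = \left(-5 - \frac{489}{\frac{232}{45}}\right)^{2} = \left(-5 - \frac{22005}{232}\right)^{2} = \left(- \frac{23165}{232}\right)^{2} = \frac{536617225}{53824}$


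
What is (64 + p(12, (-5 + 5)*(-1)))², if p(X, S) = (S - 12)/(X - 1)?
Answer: 478864/121 ≈ 3957.6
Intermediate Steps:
p(X, S) = (-12 + S)/(-1 + X)
(64 + p(12, (-5 + 5)*(-1)))² = (64 + (-12 + (-5 + 5)*(-1))/(-1 + 12))² = (64 + (-12 + 0*(-1))/11)² = (64 + (-12 + 0)/11)² = (64 + (1/11)*(-12))² = (64 - 12/11)² = (692/11)² = 478864/121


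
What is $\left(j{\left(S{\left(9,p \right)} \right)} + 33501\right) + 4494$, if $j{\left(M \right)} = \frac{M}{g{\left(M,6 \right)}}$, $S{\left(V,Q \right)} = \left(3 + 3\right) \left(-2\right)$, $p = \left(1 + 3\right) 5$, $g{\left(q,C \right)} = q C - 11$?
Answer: $\frac{3153597}{83} \approx 37995.0$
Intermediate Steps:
$g{\left(q,C \right)} = -11 + C q$ ($g{\left(q,C \right)} = C q - 11 = -11 + C q$)
$p = 20$ ($p = 4 \cdot 5 = 20$)
$S{\left(V,Q \right)} = -12$ ($S{\left(V,Q \right)} = 6 \left(-2\right) = -12$)
$j{\left(M \right)} = \frac{M}{-11 + 6 M}$
$\left(j{\left(S{\left(9,p \right)} \right)} + 33501\right) + 4494 = \left(- \frac{12}{-11 + 6 \left(-12\right)} + 33501\right) + 4494 = \left(- \frac{12}{-11 - 72} + 33501\right) + 4494 = \left(- \frac{12}{-83} + 33501\right) + 4494 = \left(\left(-12\right) \left(- \frac{1}{83}\right) + 33501\right) + 4494 = \left(\frac{12}{83} + 33501\right) + 4494 = \frac{2780595}{83} + 4494 = \frac{3153597}{83}$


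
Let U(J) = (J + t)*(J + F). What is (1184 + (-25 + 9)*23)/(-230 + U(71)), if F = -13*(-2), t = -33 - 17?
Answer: 816/1807 ≈ 0.45158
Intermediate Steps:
t = -50
F = 26
U(J) = (-50 + J)*(26 + J) (U(J) = (J - 50)*(J + 26) = (-50 + J)*(26 + J))
(1184 + (-25 + 9)*23)/(-230 + U(71)) = (1184 + (-25 + 9)*23)/(-230 + (-1300 + 71² - 24*71)) = (1184 - 16*23)/(-230 + (-1300 + 5041 - 1704)) = (1184 - 368)/(-230 + 2037) = 816/1807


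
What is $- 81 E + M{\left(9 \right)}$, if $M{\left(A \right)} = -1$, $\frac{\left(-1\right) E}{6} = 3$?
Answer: $1457$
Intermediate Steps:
$E = -18$ ($E = \left(-6\right) 3 = -18$)
$- 81 E + M{\left(9 \right)} = \left(-81\right) \left(-18\right) - 1 = 1458 - 1 = 1457$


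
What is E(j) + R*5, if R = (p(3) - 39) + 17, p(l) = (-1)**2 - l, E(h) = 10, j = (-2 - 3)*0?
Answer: -110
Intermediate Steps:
j = 0 (j = -5*0 = 0)
p(l) = 1 - l
R = -24 (R = ((1 - 1*3) - 39) + 17 = ((1 - 3) - 39) + 17 = (-2 - 39) + 17 = -41 + 17 = -24)
E(j) + R*5 = 10 - 24*5 = 10 - 120 = -110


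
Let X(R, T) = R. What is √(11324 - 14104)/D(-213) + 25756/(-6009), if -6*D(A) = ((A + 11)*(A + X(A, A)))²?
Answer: -25756/6009 - I*√695/617078892 ≈ -4.2862 - 4.2722e-8*I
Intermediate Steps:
D(A) = -2*A²*(11 + A)²/3 (D(A) = -(A + 11)²*(A + A)²/6 = -4*A²*(11 + A)²/6 = -2*A²*(11 + A)²/3)
√(11324 - 14104)/D(-213) + 25756/(-6009) = √(11324 - 14104)/((-⅔*(-213)²*(11 - 213)²)) + 25756/(-6009) = √(-2780)/((-⅔*45369*(-202)²)) + 25756*(-1/6009) = (2*I*√695)/((-⅔*45369*40804)) - 25756/6009 = (2*I*√695)/(-1234157784) - 25756/6009 = (2*I*√695)*(-1/1234157784) - 25756/6009 = -I*√695/617078892 - 25756/6009 = -25756/6009 - I*√695/617078892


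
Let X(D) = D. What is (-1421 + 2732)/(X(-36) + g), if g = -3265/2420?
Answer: -634524/18077 ≈ -35.101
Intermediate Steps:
g = -653/484 (g = -3265*1/2420 = -653/484 ≈ -1.3492)
(-1421 + 2732)/(X(-36) + g) = (-1421 + 2732)/(-36 - 653/484) = 1311/(-18077/484) = 1311*(-484/18077) = -634524/18077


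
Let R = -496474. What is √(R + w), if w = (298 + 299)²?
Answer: I*√140065 ≈ 374.25*I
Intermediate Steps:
w = 356409 (w = 597² = 356409)
√(R + w) = √(-496474 + 356409) = √(-140065) = I*√140065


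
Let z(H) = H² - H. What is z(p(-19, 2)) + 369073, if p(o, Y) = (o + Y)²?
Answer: 452305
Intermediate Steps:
p(o, Y) = (Y + o)²
z(p(-19, 2)) + 369073 = (2 - 19)²*(-1 + (2 - 19)²) + 369073 = (-17)²*(-1 + (-17)²) + 369073 = 289*(-1 + 289) + 369073 = 289*288 + 369073 = 83232 + 369073 = 452305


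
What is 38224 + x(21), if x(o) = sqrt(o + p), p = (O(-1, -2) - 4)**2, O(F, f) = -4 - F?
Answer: 38224 + sqrt(70) ≈ 38232.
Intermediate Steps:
p = 49 (p = ((-4 - 1*(-1)) - 4)**2 = ((-4 + 1) - 4)**2 = (-3 - 4)**2 = (-7)**2 = 49)
x(o) = sqrt(49 + o) (x(o) = sqrt(o + 49) = sqrt(49 + o))
38224 + x(21) = 38224 + sqrt(49 + 21) = 38224 + sqrt(70)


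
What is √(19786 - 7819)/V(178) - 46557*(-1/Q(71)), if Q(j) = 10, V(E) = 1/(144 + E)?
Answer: 46557/10 + 322*√11967 ≈ 39881.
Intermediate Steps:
√(19786 - 7819)/V(178) - 46557*(-1/Q(71)) = √(19786 - 7819)/(1/(144 + 178)) - 46557/((-1*10)) = √11967/(1/322) - 46557/(-10) = √11967/(1/322) - 46557*(-⅒) = √11967*322 + 46557/10 = 322*√11967 + 46557/10 = 46557/10 + 322*√11967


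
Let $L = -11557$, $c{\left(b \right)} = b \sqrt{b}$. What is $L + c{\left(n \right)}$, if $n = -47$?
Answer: $-11557 - 47 i \sqrt{47} \approx -11557.0 - 322.22 i$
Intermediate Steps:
$c{\left(b \right)} = b^{\frac{3}{2}}$
$L + c{\left(n \right)} = -11557 + \left(-47\right)^{\frac{3}{2}} = -11557 - 47 i \sqrt{47}$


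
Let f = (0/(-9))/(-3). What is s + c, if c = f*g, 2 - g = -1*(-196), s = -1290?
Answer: -1290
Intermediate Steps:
f = 0 (f = (0*(-⅑))*(-⅓) = 0*(-⅓) = 0)
g = -194 (g = 2 - (-1)*(-196) = 2 - 1*196 = 2 - 196 = -194)
c = 0 (c = 0*(-194) = 0)
s + c = -1290 + 0 = -1290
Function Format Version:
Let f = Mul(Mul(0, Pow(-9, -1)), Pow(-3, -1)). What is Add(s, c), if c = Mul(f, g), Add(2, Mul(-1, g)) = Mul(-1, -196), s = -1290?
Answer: -1290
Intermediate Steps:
f = 0 (f = Mul(Mul(0, Rational(-1, 9)), Rational(-1, 3)) = Mul(0, Rational(-1, 3)) = 0)
g = -194 (g = Add(2, Mul(-1, Mul(-1, -196))) = Add(2, Mul(-1, 196)) = Add(2, -196) = -194)
c = 0 (c = Mul(0, -194) = 0)
Add(s, c) = Add(-1290, 0) = -1290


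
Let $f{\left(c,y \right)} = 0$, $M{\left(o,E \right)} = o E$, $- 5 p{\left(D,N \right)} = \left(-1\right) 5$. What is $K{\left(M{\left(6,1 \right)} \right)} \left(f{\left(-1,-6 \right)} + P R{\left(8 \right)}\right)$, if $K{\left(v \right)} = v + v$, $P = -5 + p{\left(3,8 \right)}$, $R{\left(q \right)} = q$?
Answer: $-384$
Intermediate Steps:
$p{\left(D,N \right)} = 1$ ($p{\left(D,N \right)} = - \frac{\left(-1\right) 5}{5} = \left(- \frac{1}{5}\right) \left(-5\right) = 1$)
$M{\left(o,E \right)} = E o$
$P = -4$ ($P = -5 + 1 = -4$)
$K{\left(v \right)} = 2 v$
$K{\left(M{\left(6,1 \right)} \right)} \left(f{\left(-1,-6 \right)} + P R{\left(8 \right)}\right) = 2 \cdot 1 \cdot 6 \left(0 - 32\right) = 2 \cdot 6 \left(0 - 32\right) = 12 \left(-32\right) = -384$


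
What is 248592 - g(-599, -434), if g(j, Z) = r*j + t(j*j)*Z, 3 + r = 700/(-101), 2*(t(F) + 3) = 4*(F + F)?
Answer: 62935107629/101 ≈ 6.2312e+8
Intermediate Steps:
t(F) = -3 + 4*F (t(F) = -3 + (4*(F + F))/2 = -3 + (4*(2*F))/2 = -3 + (8*F)/2 = -3 + 4*F)
r = -1003/101 (r = -3 + 700/(-101) = -3 + 700*(-1/101) = -3 - 700/101 = -1003/101 ≈ -9.9307)
g(j, Z) = -1003*j/101 + Z*(-3 + 4*j**2) (g(j, Z) = -1003*j/101 + (-3 + 4*(j*j))*Z = -1003*j/101 + (-3 + 4*j**2)*Z = -1003*j/101 + Z*(-3 + 4*j**2))
248592 - g(-599, -434) = 248592 - (-1003/101*(-599) - 434*(-3 + 4*(-599)**2)) = 248592 - (600797/101 - 434*(-3 + 4*358801)) = 248592 - (600797/101 - 434*(-3 + 1435204)) = 248592 - (600797/101 - 434*1435201) = 248592 - (600797/101 - 622877234) = 248592 - 1*(-62909999837/101) = 248592 + 62909999837/101 = 62935107629/101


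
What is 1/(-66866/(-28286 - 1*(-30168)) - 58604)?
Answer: -941/55179797 ≈ -1.7053e-5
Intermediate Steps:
1/(-66866/(-28286 - 1*(-30168)) - 58604) = 1/(-66866/(-28286 + 30168) - 58604) = 1/(-66866/1882 - 58604) = 1/(-66866*1/1882 - 58604) = 1/(-33433/941 - 58604) = 1/(-55179797/941) = -941/55179797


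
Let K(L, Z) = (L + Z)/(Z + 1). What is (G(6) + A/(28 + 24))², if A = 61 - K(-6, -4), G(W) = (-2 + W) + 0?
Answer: 635209/24336 ≈ 26.102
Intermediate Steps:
K(L, Z) = (L + Z)/(1 + Z)
G(W) = -2 + W
A = 173/3 (A = 61 - (-6 - 4)/(1 - 4) = 61 - (-10)/(-3) = 61 - (-1)*(-10)/3 = 61 - 1*10/3 = 61 - 10/3 = 173/3 ≈ 57.667)
(G(6) + A/(28 + 24))² = ((-2 + 6) + 173/(3*(28 + 24)))² = (4 + (173/3)/52)² = (4 + (173/3)*(1/52))² = (4 + 173/156)² = (797/156)² = 635209/24336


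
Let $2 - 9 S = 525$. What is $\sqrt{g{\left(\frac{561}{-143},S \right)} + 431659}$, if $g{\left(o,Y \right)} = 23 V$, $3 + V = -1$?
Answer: $\sqrt{431567} \approx 656.94$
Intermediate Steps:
$V = -4$ ($V = -3 - 1 = -4$)
$S = - \frac{523}{9}$ ($S = \frac{2}{9} - \frac{175}{3} = - \frac{523}{9} \approx -58.111$)
$g{\left(o,Y \right)} = -92$ ($g{\left(o,Y \right)} = 23 \left(-4\right) = -92$)
$\sqrt{g{\left(\frac{561}{-143},S \right)} + 431659} = \sqrt{-92 + 431659} = \sqrt{431567}$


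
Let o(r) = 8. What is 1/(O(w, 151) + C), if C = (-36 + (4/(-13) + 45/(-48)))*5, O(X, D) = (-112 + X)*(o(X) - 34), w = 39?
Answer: 208/356049 ≈ 0.00058419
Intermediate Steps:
O(X, D) = 2912 - 26*X (O(X, D) = (-112 + X)*(8 - 34) = (-112 + X)*(-26) = 2912 - 26*X)
C = -38735/208 (C = (-36 + (4*(-1/13) + 45*(-1/48)))*5 = (-36 + (-4/13 - 15/16))*5 = (-36 - 259/208)*5 = -7747/208*5 = -38735/208 ≈ -186.23)
1/(O(w, 151) + C) = 1/((2912 - 26*39) - 38735/208) = 1/((2912 - 1014) - 38735/208) = 1/(1898 - 38735/208) = 1/(356049/208) = 208/356049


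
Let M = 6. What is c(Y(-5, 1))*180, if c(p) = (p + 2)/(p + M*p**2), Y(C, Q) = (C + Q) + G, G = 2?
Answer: 0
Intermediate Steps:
Y(C, Q) = 2 + C + Q (Y(C, Q) = (C + Q) + 2 = 2 + C + Q)
c(p) = (2 + p)/(p + 6*p**2) (c(p) = (p + 2)/(p + 6*p**2) = (2 + p)/(p + 6*p**2))
c(Y(-5, 1))*180 = ((2 + (2 - 5 + 1))/((2 - 5 + 1)*(1 + 6*(2 - 5 + 1))))*180 = ((2 - 2)/((-2)*(1 + 6*(-2))))*180 = -1/2*0/(1 - 12)*180 = -1/2*0/(-11)*180 = -1/2*(-1/11)*0*180 = 0*180 = 0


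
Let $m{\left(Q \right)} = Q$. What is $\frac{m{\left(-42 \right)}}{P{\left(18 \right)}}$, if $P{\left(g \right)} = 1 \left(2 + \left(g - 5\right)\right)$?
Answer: $- \frac{14}{5} \approx -2.8$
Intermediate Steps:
$P{\left(g \right)} = -3 + g$ ($P{\left(g \right)} = 1 \left(2 + \left(-5 + g\right)\right) = 1 \left(-3 + g\right) = -3 + g$)
$\frac{m{\left(-42 \right)}}{P{\left(18 \right)}} = - \frac{42}{-3 + 18} = - \frac{42}{15} = \left(-42\right) \frac{1}{15} = - \frac{14}{5}$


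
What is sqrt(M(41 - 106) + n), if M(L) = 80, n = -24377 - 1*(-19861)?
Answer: 2*I*sqrt(1109) ≈ 66.603*I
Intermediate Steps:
n = -4516 (n = -24377 + 19861 = -4516)
sqrt(M(41 - 106) + n) = sqrt(80 - 4516) = sqrt(-4436) = 2*I*sqrt(1109)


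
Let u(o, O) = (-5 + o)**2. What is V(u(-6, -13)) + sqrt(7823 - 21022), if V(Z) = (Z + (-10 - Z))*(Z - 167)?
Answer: 460 + I*sqrt(13199) ≈ 460.0 + 114.89*I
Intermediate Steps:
V(Z) = 1670 - 10*Z (V(Z) = -10*(-167 + Z) = 1670 - 10*Z)
V(u(-6, -13)) + sqrt(7823 - 21022) = (1670 - 10*(-5 - 6)**2) + sqrt(7823 - 21022) = (1670 - 10*(-11)**2) + sqrt(-13199) = (1670 - 10*121) + I*sqrt(13199) = (1670 - 1210) + I*sqrt(13199) = 460 + I*sqrt(13199)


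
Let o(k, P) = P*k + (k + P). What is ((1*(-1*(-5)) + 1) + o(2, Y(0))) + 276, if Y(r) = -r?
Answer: 284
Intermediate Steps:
o(k, P) = P + k + P*k (o(k, P) = P*k + (P + k) = P + k + P*k)
((1*(-1*(-5)) + 1) + o(2, Y(0))) + 276 = ((1*(-1*(-5)) + 1) + (-1*0 + 2 - 1*0*2)) + 276 = ((1*5 + 1) + (0 + 2 + 0*2)) + 276 = ((5 + 1) + (0 + 2 + 0)) + 276 = (6 + 2) + 276 = 8 + 276 = 284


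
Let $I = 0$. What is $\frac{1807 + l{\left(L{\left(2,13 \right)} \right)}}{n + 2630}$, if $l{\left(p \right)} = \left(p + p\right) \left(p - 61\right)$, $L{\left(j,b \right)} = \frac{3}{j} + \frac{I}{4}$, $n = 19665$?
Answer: $\frac{3257}{44590} \approx 0.073043$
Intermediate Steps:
$L{\left(j,b \right)} = \frac{3}{j}$ ($L{\left(j,b \right)} = \frac{3}{j} + \frac{0}{4} = \frac{3}{j} + 0 \cdot \frac{1}{4} = \frac{3}{j} + 0 = \frac{3}{j}$)
$l{\left(p \right)} = 2 p \left(-61 + p\right)$
$\frac{1807 + l{\left(L{\left(2,13 \right)} \right)}}{n + 2630} = \frac{1807 + 2 \cdot \frac{3}{2} \left(-61 + \frac{3}{2}\right)}{19665 + 2630} = \frac{1807 + 2 \cdot 3 \cdot \frac{1}{2} \left(-61 + 3 \cdot \frac{1}{2}\right)}{22295} = \left(1807 + 2 \cdot \frac{3}{2} \left(-61 + \frac{3}{2}\right)\right) \frac{1}{22295} = \left(1807 + 2 \cdot \frac{3}{2} \left(- \frac{119}{2}\right)\right) \frac{1}{22295} = \left(1807 - \frac{357}{2}\right) \frac{1}{22295} = \frac{3257}{2} \cdot \frac{1}{22295} = \frac{3257}{44590}$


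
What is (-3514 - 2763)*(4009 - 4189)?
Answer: 1129860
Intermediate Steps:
(-3514 - 2763)*(4009 - 4189) = -6277*(-180) = 1129860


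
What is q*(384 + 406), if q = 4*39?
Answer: 123240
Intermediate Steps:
q = 156
q*(384 + 406) = 156*(384 + 406) = 156*790 = 123240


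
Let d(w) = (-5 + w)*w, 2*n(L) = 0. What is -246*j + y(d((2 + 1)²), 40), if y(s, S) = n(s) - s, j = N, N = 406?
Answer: -99912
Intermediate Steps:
n(L) = 0 (n(L) = (½)*0 = 0)
j = 406
d(w) = w*(-5 + w)
y(s, S) = -s (y(s, S) = 0 - s = -s)
-246*j + y(d((2 + 1)²), 40) = -246*406 - (2 + 1)²*(-5 + (2 + 1)²) = -99876 - 3²*(-5 + 3²) = -99876 - 9*(-5 + 9) = -99876 - 9*4 = -99876 - 1*36 = -99876 - 36 = -99912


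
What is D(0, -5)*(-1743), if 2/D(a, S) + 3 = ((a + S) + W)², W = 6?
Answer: 1743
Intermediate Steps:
D(a, S) = 2/(-3 + (6 + S + a)²) (D(a, S) = 2/(-3 + ((a + S) + 6)²) = 2/(-3 + ((S + a) + 6)²) = 2/(-3 + (6 + S + a)²))
D(0, -5)*(-1743) = (2/(-3 + (6 - 5 + 0)²))*(-1743) = (2/(-3 + 1²))*(-1743) = (2/(-3 + 1))*(-1743) = (2/(-2))*(-1743) = (2*(-½))*(-1743) = -1*(-1743) = 1743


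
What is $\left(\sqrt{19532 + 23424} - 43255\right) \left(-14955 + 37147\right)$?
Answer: $-959914960 + 44384 \sqrt{10739} \approx -9.5532 \cdot 10^{8}$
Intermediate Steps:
$\left(\sqrt{19532 + 23424} - 43255\right) \left(-14955 + 37147\right) = \left(\sqrt{42956} - 43255\right) 22192 = \left(2 \sqrt{10739} - 43255\right) 22192 = \left(-43255 + 2 \sqrt{10739}\right) 22192 = -959914960 + 44384 \sqrt{10739}$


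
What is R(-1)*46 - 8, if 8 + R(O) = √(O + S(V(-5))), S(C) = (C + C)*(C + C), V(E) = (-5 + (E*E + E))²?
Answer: -376 + 46*√202499 ≈ 20324.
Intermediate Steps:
V(E) = (-5 + E + E²)² (V(E) = (-5 + (E² + E))² = (-5 + (E + E²))² = (-5 + E + E²)²)
S(C) = 4*C² (S(C) = (2*C)*(2*C) = 4*C²)
R(O) = -8 + √(202500 + O) (R(O) = -8 + √(O + 4*((-5 - 5 + (-5)²)²)²) = -8 + √(O + 4*((-5 - 5 + 25)²)²) = -8 + √(O + 4*(15²)²) = -8 + √(O + 4*225²) = -8 + √(O + 4*50625) = -8 + √(O + 202500) = -8 + √(202500 + O))
R(-1)*46 - 8 = (-8 + √(202500 - 1))*46 - 8 = (-8 + √202499)*46 - 8 = (-368 + 46*√202499) - 8 = -376 + 46*√202499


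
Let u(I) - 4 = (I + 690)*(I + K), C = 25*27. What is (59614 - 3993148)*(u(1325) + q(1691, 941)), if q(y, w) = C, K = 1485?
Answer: -22274930407686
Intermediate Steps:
C = 675
q(y, w) = 675
u(I) = 4 + (690 + I)*(1485 + I) (u(I) = 4 + (I + 690)*(I + 1485) = 4 + (690 + I)*(1485 + I))
(59614 - 3993148)*(u(1325) + q(1691, 941)) = (59614 - 3993148)*((1024654 + 1325**2 + 2175*1325) + 675) = -3933534*((1024654 + 1755625 + 2881875) + 675) = -3933534*(5662154 + 675) = -3933534*5662829 = -22274930407686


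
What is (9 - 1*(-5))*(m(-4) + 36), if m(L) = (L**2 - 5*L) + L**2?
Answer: 1232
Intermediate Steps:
m(L) = -5*L + 2*L**2
(9 - 1*(-5))*(m(-4) + 36) = (9 - 1*(-5))*(-4*(-5 + 2*(-4)) + 36) = (9 + 5)*(-4*(-5 - 8) + 36) = 14*(-4*(-13) + 36) = 14*(52 + 36) = 14*88 = 1232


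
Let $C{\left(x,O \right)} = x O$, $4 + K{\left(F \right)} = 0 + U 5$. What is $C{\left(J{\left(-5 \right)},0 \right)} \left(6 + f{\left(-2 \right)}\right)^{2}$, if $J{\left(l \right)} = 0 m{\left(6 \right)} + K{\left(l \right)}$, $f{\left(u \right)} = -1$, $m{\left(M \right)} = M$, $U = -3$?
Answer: $0$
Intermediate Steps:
$K{\left(F \right)} = -19$ ($K{\left(F \right)} = -4 + \left(0 - 15\right) = -4 - 15 = -19$)
$J{\left(l \right)} = -19$ ($J{\left(l \right)} = 0 \cdot 6 - 19 = 0 - 19 = -19$)
$C{\left(x,O \right)} = O x$
$C{\left(J{\left(-5 \right)},0 \right)} \left(6 + f{\left(-2 \right)}\right)^{2} = 0 \left(-19\right) \left(6 - 1\right)^{2} = 0 \cdot 5^{2} = 0 \cdot 25 = 0$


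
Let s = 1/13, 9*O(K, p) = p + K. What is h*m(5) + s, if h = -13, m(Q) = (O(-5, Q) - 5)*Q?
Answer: 4226/13 ≈ 325.08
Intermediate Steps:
O(K, p) = K/9 + p/9 (O(K, p) = (p + K)/9 = (K + p)/9 = K/9 + p/9)
s = 1/13 ≈ 0.076923
m(Q) = Q*(-50/9 + Q/9) (m(Q) = (((1/9)*(-5) + Q/9) - 5)*Q = ((-5/9 + Q/9) - 5)*Q = (-50/9 + Q/9)*Q = Q*(-50/9 + Q/9))
h*m(5) + s = -13*5*(-50 + 5)/9 + 1/13 = -13*5*(-45)/9 + 1/13 = -13*(-25) + 1/13 = 325 + 1/13 = 4226/13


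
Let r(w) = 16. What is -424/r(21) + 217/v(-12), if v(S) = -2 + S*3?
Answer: -612/19 ≈ -32.211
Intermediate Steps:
v(S) = -2 + 3*S
-424/r(21) + 217/v(-12) = -424/16 + 217/(-2 + 3*(-12)) = -424*1/16 + 217/(-2 - 36) = -53/2 + 217/(-38) = -53/2 + 217*(-1/38) = -53/2 - 217/38 = -612/19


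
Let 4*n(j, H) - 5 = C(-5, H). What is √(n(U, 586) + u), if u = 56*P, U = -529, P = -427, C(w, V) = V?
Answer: I*√95057/2 ≈ 154.16*I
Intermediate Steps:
n(j, H) = 5/4 + H/4
u = -23912 (u = 56*(-427) = -23912)
√(n(U, 586) + u) = √((5/4 + (¼)*586) - 23912) = √((5/4 + 293/2) - 23912) = √(591/4 - 23912) = √(-95057/4) = I*√95057/2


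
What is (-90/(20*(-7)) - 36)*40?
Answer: -9900/7 ≈ -1414.3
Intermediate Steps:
(-90/(20*(-7)) - 36)*40 = (-90/(-140) - 36)*40 = (-90*(-1/140) - 36)*40 = (9/14 - 36)*40 = -495/14*40 = -9900/7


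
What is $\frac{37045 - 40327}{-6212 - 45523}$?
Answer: $\frac{1094}{17245} \approx 0.063439$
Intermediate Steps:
$\frac{37045 - 40327}{-6212 - 45523} = - \frac{3282}{-51735} = \left(-3282\right) \left(- \frac{1}{51735}\right) = \frac{1094}{17245}$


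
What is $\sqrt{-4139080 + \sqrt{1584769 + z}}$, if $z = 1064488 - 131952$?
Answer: $\sqrt{-4139080 + \sqrt{2517305}} \approx 2034.1 i$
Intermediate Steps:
$z = 932536$
$\sqrt{-4139080 + \sqrt{1584769 + z}} = \sqrt{-4139080 + \sqrt{1584769 + 932536}} = \sqrt{-4139080 + \sqrt{2517305}}$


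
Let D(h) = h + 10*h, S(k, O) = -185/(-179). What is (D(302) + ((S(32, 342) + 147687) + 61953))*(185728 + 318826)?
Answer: 19233791724182/179 ≈ 1.0745e+11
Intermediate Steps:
S(k, O) = 185/179 (S(k, O) = -185*(-1/179) = 185/179)
D(h) = 11*h
(D(302) + ((S(32, 342) + 147687) + 61953))*(185728 + 318826) = (11*302 + ((185/179 + 147687) + 61953))*(185728 + 318826) = (3322 + (26436158/179 + 61953))*504554 = (3322 + 37525745/179)*504554 = (38120383/179)*504554 = 19233791724182/179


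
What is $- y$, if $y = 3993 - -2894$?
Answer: $-6887$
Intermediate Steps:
$y = 6887$ ($y = 3993 + 2894 = 6887$)
$- y = \left(-1\right) 6887 = -6887$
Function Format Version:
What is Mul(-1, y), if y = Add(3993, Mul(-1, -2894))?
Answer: -6887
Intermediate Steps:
y = 6887 (y = Add(3993, 2894) = 6887)
Mul(-1, y) = Mul(-1, 6887) = -6887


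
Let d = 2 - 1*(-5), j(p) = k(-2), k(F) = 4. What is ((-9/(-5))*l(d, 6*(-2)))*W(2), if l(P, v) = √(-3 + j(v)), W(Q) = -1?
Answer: -9/5 ≈ -1.8000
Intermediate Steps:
j(p) = 4
d = 7 (d = 2 + 5 = 7)
l(P, v) = 1 (l(P, v) = √(-3 + 4) = √1 = 1)
((-9/(-5))*l(d, 6*(-2)))*W(2) = (-9/(-5)*1)*(-1) = (-9*(-⅕)*1)*(-1) = ((9/5)*1)*(-1) = (9/5)*(-1) = -9/5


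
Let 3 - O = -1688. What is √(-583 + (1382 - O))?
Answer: 2*I*√223 ≈ 29.866*I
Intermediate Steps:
O = 1691 (O = 3 - 1*(-1688) = 3 + 1688 = 1691)
√(-583 + (1382 - O)) = √(-583 + (1382 - 1*1691)) = √(-583 + (1382 - 1691)) = √(-583 - 309) = √(-892) = 2*I*√223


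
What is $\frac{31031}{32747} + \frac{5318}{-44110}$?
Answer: $\frac{4177024}{5050595} \approx 0.82704$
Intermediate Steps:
$\frac{31031}{32747} + \frac{5318}{-44110} = 31031 \cdot \frac{1}{32747} + 5318 \left(- \frac{1}{44110}\right) = \frac{217}{229} - \frac{2659}{22055} = \frac{4177024}{5050595}$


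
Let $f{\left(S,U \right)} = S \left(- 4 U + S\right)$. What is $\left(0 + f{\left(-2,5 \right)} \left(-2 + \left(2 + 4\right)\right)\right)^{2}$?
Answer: $30976$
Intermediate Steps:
$f{\left(S,U \right)} = S \left(S - 4 U\right)$
$\left(0 + f{\left(-2,5 \right)} \left(-2 + \left(2 + 4\right)\right)\right)^{2} = \left(0 + - 2 \left(-2 - 20\right) \left(-2 + \left(2 + 4\right)\right)\right)^{2} = \left(0 + - 2 \left(-2 - 20\right) \left(-2 + 6\right)\right)^{2} = \left(0 + \left(-2\right) \left(-22\right) 4\right)^{2} = \left(0 + 44 \cdot 4\right)^{2} = \left(0 + 176\right)^{2} = 176^{2} = 30976$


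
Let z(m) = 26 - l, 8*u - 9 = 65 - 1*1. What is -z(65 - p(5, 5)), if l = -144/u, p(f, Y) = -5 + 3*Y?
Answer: -3050/73 ≈ -41.781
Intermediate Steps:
u = 73/8 (u = 9/8 + (65 - 1*1)/8 = 9/8 + (65 - 1)/8 = 9/8 + (⅛)*64 = 9/8 + 8 = 73/8 ≈ 9.1250)
l = -1152/73 (l = -144/73/8 = -144*8/73 = -1152/73 ≈ -15.781)
z(m) = 3050/73 (z(m) = 26 - 1*(-1152/73) = 26 + 1152/73 = 3050/73)
-z(65 - p(5, 5)) = -1*3050/73 = -3050/73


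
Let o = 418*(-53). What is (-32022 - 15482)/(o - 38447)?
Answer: 47504/60601 ≈ 0.78388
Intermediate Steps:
o = -22154
(-32022 - 15482)/(o - 38447) = (-32022 - 15482)/(-22154 - 38447) = -47504/(-60601) = -47504*(-1/60601) = 47504/60601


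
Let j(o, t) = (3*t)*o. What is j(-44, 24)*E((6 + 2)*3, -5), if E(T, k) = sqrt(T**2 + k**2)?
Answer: -3168*sqrt(601) ≈ -77665.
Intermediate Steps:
j(o, t) = 3*o*t
j(-44, 24)*E((6 + 2)*3, -5) = (3*(-44)*24)*sqrt(((6 + 2)*3)**2 + (-5)**2) = -3168*sqrt((8*3)**2 + 25) = -3168*sqrt(24**2 + 25) = -3168*sqrt(576 + 25) = -3168*sqrt(601)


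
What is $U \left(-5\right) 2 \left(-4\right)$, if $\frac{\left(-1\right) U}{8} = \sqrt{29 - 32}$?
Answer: $- 320 i \sqrt{3} \approx - 554.26 i$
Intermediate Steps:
$U = - 8 i \sqrt{3}$ ($U = - 8 \sqrt{29 - 32} = - 8 \sqrt{-3} = - 8 i \sqrt{3} \approx - 13.856 i$)
$U \left(-5\right) 2 \left(-4\right) = - 8 i \sqrt{3} \left(-5\right) 2 \left(-4\right) = - 8 i \sqrt{3} \left(\left(-10\right) \left(-4\right)\right) = - 8 i \sqrt{3} \cdot 40 = - 320 i \sqrt{3}$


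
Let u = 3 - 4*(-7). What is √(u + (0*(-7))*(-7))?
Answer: √31 ≈ 5.5678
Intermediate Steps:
u = 31 (u = 3 + 28 = 31)
√(u + (0*(-7))*(-7)) = √(31 + (0*(-7))*(-7)) = √(31 + 0*(-7)) = √(31 + 0) = √31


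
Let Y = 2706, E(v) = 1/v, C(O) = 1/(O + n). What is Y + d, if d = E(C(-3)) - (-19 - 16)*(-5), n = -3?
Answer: 2525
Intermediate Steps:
C(O) = 1/(-3 + O) (C(O) = 1/(O - 3) = 1/(-3 + O))
d = -181 (d = 1/(1/(-3 - 3)) - (-19 - 16)*(-5) = 1/(1/(-6)) - (-35)*(-5) = 1/(-⅙) - 1*175 = -6 - 175 = -181)
Y + d = 2706 - 181 = 2525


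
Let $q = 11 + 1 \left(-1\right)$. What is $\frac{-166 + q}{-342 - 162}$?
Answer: $\frac{13}{42} \approx 0.30952$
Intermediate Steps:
$q = 10$ ($q = 11 - 1 = 10$)
$\frac{-166 + q}{-342 - 162} = \frac{-166 + 10}{-342 - 162} = - \frac{156}{-504} = \left(-156\right) \left(- \frac{1}{504}\right) = \frac{13}{42}$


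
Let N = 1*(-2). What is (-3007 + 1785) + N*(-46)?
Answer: -1130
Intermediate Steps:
N = -2
(-3007 + 1785) + N*(-46) = (-3007 + 1785) - 2*(-46) = -1222 + 92 = -1130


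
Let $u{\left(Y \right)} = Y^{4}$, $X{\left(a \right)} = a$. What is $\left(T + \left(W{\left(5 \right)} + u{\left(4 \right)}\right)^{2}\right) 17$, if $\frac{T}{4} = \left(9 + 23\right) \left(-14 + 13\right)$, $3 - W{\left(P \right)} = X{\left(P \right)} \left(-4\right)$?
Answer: $1321121$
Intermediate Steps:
$W{\left(P \right)} = 3 + 4 P$ ($W{\left(P \right)} = 3 - P \left(-4\right) = 3 - - 4 P = 3 + 4 P$)
$T = -128$ ($T = 4 \left(9 + 23\right) \left(-14 + 13\right) = 4 \cdot 32 \left(-1\right) = 4 \left(-32\right) = -128$)
$\left(T + \left(W{\left(5 \right)} + u{\left(4 \right)}\right)^{2}\right) 17 = \left(-128 + \left(\left(3 + 4 \cdot 5\right) + 4^{4}\right)^{2}\right) 17 = \left(-128 + \left(\left(3 + 20\right) + 256\right)^{2}\right) 17 = \left(-128 + \left(23 + 256\right)^{2}\right) 17 = \left(-128 + 279^{2}\right) 17 = \left(-128 + 77841\right) 17 = 77713 \cdot 17 = 1321121$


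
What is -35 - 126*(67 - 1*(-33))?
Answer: -12635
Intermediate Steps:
-35 - 126*(67 - 1*(-33)) = -35 - 126*(67 + 33) = -35 - 126*100 = -35 - 12600 = -12635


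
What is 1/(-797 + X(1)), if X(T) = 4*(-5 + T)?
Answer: -1/813 ≈ -0.0012300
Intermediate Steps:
X(T) = -20 + 4*T
1/(-797 + X(1)) = 1/(-797 + (-20 + 4*1)) = 1/(-797 + (-20 + 4)) = 1/(-797 - 16) = 1/(-813) = -1/813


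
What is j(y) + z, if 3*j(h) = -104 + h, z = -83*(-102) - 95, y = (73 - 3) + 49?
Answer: 8376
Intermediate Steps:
y = 119 (y = 70 + 49 = 119)
z = 8371 (z = 8466 - 95 = 8371)
j(h) = -104/3 + h/3 (j(h) = (-104 + h)/3 = -104/3 + h/3)
j(y) + z = (-104/3 + (⅓)*119) + 8371 = (-104/3 + 119/3) + 8371 = 5 + 8371 = 8376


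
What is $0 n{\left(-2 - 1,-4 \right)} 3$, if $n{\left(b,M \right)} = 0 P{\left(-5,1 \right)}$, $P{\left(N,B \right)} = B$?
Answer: $0$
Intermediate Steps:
$n{\left(b,M \right)} = 0$ ($n{\left(b,M \right)} = 0 \cdot 1 = 0$)
$0 n{\left(-2 - 1,-4 \right)} 3 = 0 \cdot 0 \cdot 3 = 0 \cdot 3 = 0$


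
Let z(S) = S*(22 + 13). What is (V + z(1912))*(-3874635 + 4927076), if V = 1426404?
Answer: 1571635403884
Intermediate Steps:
z(S) = 35*S (z(S) = S*35 = 35*S)
(V + z(1912))*(-3874635 + 4927076) = (1426404 + 35*1912)*(-3874635 + 4927076) = (1426404 + 66920)*1052441 = 1493324*1052441 = 1571635403884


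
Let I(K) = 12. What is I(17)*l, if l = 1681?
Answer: 20172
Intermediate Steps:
I(17)*l = 12*1681 = 20172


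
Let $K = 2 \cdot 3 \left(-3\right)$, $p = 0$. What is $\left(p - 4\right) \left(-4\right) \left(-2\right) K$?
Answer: $576$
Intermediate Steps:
$K = -18$ ($K = 6 \left(-3\right) = -18$)
$\left(p - 4\right) \left(-4\right) \left(-2\right) K = \left(0 - 4\right) \left(-4\right) \left(-2\right) \left(-18\right) = \left(-4\right) \left(-4\right) \left(-2\right) \left(-18\right) = 16 \left(-2\right) \left(-18\right) = \left(-32\right) \left(-18\right) = 576$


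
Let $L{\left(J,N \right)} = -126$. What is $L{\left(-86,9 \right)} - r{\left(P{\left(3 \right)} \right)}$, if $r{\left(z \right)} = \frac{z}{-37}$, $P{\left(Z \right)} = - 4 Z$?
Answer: $- \frac{4674}{37} \approx -126.32$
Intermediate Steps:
$r{\left(z \right)} = - \frac{z}{37}$ ($r{\left(z \right)} = z \left(- \frac{1}{37}\right) = - \frac{z}{37}$)
$L{\left(-86,9 \right)} - r{\left(P{\left(3 \right)} \right)} = -126 - - \frac{\left(-4\right) 3}{37} = -126 - \left(- \frac{1}{37}\right) \left(-12\right) = -126 - \frac{12}{37} = - \frac{4674}{37}$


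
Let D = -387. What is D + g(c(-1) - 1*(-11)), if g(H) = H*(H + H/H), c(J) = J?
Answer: -277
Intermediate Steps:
g(H) = H*(1 + H) (g(H) = H*(H + 1) = H*(1 + H))
D + g(c(-1) - 1*(-11)) = -387 + (-1 - 1*(-11))*(1 + (-1 - 1*(-11))) = -387 + (-1 + 11)*(1 + (-1 + 11)) = -387 + 10*(1 + 10) = -387 + 10*11 = -387 + 110 = -277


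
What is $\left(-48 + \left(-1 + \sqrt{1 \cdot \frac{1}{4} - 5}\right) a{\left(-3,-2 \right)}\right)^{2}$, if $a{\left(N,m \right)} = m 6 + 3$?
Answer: $\frac{4545}{4} + 351 i \sqrt{19} \approx 1136.3 + 1530.0 i$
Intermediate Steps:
$a{\left(N,m \right)} = 3 + 6 m$ ($a{\left(N,m \right)} = 6 m + 3 = 3 + 6 m$)
$\left(-48 + \left(-1 + \sqrt{1 \cdot \frac{1}{4} - 5}\right) a{\left(-3,-2 \right)}\right)^{2} = \left(-48 + \left(-1 + \sqrt{1 \cdot \frac{1}{4} - 5}\right) \left(3 + 6 \left(-2\right)\right)\right)^{2} = \left(-48 + \left(-1 + \sqrt{1 \cdot \frac{1}{4} - 5}\right) \left(3 - 12\right)\right)^{2} = \left(-48 + \left(-1 + \sqrt{\frac{1}{4} - 5}\right) \left(-9\right)\right)^{2} = \left(-48 + \left(-1 + \sqrt{- \frac{19}{4}}\right) \left(-9\right)\right)^{2} = \left(-48 + \left(-1 + \frac{i \sqrt{19}}{2}\right) \left(-9\right)\right)^{2} = \left(-48 + \left(9 - \frac{9 i \sqrt{19}}{2}\right)\right)^{2} = \left(-39 - \frac{9 i \sqrt{19}}{2}\right)^{2}$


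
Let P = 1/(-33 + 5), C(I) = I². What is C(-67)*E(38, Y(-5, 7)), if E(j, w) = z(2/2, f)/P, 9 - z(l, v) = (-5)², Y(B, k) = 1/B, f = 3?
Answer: 2011072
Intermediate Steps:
z(l, v) = -16 (z(l, v) = 9 - 1*(-5)² = 9 - 1*25 = 9 - 25 = -16)
P = -1/28 (P = 1/(-28) = -1/28 ≈ -0.035714)
E(j, w) = 448 (E(j, w) = -16/(-1/28) = -16*(-28) = 448)
C(-67)*E(38, Y(-5, 7)) = (-67)²*448 = 4489*448 = 2011072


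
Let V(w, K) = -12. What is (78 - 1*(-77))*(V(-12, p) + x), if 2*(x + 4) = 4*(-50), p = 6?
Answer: -17980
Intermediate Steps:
x = -104 (x = -4 + (4*(-50))/2 = -4 + (½)*(-200) = -4 - 100 = -104)
(78 - 1*(-77))*(V(-12, p) + x) = (78 - 1*(-77))*(-12 - 104) = (78 + 77)*(-116) = 155*(-116) = -17980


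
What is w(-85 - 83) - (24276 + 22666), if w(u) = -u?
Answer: -46774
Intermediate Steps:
w(-85 - 83) - (24276 + 22666) = -(-85 - 83) - (24276 + 22666) = -1*(-168) - 1*46942 = 168 - 46942 = -46774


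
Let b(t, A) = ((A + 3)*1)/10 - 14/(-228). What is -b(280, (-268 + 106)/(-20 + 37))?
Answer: 2866/4845 ≈ 0.59154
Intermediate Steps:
b(t, A) = 103/285 + A/10 (b(t, A) = ((3 + A)*1)*(⅒) - 14*(-1/228) = (3 + A)*(⅒) + 7/114 = (3/10 + A/10) + 7/114 = 103/285 + A/10)
-b(280, (-268 + 106)/(-20 + 37)) = -(103/285 + ((-268 + 106)/(-20 + 37))/10) = -(103/285 + (-162/17)/10) = -(103/285 + (-162*1/17)/10) = -(103/285 + (⅒)*(-162/17)) = -(103/285 - 81/85) = -1*(-2866/4845) = 2866/4845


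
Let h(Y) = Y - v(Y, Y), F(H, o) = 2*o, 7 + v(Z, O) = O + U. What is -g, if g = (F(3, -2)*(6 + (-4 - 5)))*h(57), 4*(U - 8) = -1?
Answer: 9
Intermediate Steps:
U = 31/4 (U = 8 + (1/4)*(-1) = 8 - 1/4 = 31/4 ≈ 7.7500)
v(Z, O) = 3/4 + O (v(Z, O) = -7 + (O + 31/4) = -7 + (31/4 + O) = 3/4 + O)
h(Y) = -3/4 (h(Y) = Y - (3/4 + Y) = Y + (-3/4 - Y) = -3/4)
g = -9 (g = ((2*(-2))*(6 + (-4 - 5)))*(-3/4) = -4*(6 - 9)*(-3/4) = -4*(-3)*(-3/4) = 12*(-3/4) = -9)
-g = -1*(-9) = 9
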